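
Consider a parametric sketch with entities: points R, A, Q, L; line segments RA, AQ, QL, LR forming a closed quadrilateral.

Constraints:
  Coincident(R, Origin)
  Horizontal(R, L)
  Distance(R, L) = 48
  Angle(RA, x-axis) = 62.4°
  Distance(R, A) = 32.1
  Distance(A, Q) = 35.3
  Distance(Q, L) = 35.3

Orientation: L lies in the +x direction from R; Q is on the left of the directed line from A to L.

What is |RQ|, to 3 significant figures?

60.8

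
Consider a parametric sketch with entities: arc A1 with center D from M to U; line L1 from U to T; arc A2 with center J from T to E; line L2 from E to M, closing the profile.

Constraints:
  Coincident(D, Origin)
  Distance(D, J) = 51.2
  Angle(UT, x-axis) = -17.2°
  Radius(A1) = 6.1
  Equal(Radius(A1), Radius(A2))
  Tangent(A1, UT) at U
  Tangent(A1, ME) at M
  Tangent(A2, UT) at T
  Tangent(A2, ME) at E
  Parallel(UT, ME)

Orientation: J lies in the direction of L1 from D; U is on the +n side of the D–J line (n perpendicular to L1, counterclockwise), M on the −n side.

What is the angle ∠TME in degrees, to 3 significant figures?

13.4°

Tangency of A1 to both parallel lines with radius 6.1 puts U and M at D ± 6.1·n: U = (1.80, 5.83), M = (-1.80, -5.83). Equal radii place T and E the same way about J: T = J + 6.1·n = (50.7, -9.31), E = J − 6.1·n = (47.1, -21.0). Then cos ∠TME = MT·ME / (|MT||ME|), giving 13.4°.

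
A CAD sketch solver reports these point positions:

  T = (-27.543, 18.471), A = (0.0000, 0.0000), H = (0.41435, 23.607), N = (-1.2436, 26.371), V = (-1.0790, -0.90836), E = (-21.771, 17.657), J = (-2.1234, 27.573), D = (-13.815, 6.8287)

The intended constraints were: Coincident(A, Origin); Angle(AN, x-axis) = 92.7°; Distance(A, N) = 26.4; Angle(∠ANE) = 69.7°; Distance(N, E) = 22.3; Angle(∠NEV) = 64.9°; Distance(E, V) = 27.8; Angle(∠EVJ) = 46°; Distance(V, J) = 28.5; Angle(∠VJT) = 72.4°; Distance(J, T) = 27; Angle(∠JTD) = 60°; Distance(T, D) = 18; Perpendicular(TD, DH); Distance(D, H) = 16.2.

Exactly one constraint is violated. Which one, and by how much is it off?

Distance(D, H) = 16.2 — off by 5.80.

A = (0.00, 0.00) ✓; AN at 92.70° ✓; |AN| = 26.40 ✓; ∠ANE = 69.70° ✓; |NE| = 22.30 ✓; ∠NEV = 64.90° ✓; |EV| = 27.80 ✓; ∠EVJ = 46.00° ✓; |VJ| = 28.50 ✓; ∠VJT = 72.40° ✓; |JT| = 27.00 ✓; ∠JTD = 60.00° ✓; |TD| = 18.00 ✓; ∠(TD, DH) = 90.00° ✓; |DH| = 22.00 ✗.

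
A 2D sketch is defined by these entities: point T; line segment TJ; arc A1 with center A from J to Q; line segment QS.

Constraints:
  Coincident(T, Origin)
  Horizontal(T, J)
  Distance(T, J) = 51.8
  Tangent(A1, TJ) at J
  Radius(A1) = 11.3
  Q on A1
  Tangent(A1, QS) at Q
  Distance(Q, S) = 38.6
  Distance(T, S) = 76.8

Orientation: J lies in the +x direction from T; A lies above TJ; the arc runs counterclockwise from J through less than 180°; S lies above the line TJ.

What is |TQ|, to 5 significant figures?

64.297

Checks: |AQ| = 11.30 ✓; ∠(AQ, QS) = 90.00° ✓; |QS| = 38.60 ✓; |TS| = 76.80 ✓.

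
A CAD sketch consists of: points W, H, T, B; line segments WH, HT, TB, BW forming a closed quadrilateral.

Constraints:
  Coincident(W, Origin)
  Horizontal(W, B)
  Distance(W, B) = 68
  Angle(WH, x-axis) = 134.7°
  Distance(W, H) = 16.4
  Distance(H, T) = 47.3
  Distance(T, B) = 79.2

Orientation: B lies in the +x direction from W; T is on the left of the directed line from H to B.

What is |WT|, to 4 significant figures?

54.72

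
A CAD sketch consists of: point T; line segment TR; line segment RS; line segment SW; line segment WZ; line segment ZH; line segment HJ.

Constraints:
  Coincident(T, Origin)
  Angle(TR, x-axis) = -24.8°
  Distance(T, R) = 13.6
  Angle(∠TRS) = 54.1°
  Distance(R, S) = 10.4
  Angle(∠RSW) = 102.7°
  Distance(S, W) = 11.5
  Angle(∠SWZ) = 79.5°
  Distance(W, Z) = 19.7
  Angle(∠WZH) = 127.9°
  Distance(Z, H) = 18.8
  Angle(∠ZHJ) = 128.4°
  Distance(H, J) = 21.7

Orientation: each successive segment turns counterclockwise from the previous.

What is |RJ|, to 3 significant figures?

27.8

T is at the origin; TR runs at -24.8° with length 13.6, so R = (12.3, -5.70). ∠TRS = 54.1° gives RS at 101° from the x-axis; with |RS| = 10.4, S = (10.3, 4.50). ∠RSW = 102.7° gives SW at 178° from the x-axis; with |SW| = 11.5, W = (-1.15, 4.82). ∠SWZ = 79.5° gives WZ at -81.1° from the x-axis; with |WZ| = 19.7, Z = (1.90, -14.6). ∠WZH = 127.9° gives ZH at -29.0° from the x-axis; with |ZH| = 18.8, H = (18.3, -23.8). ∠ZHJ = 128.4° gives HJ at 22.6° from the x-axis; with |HJ| = 21.7, J = (38.4, -15.4). Then |RJ| = |J − R| = 27.8.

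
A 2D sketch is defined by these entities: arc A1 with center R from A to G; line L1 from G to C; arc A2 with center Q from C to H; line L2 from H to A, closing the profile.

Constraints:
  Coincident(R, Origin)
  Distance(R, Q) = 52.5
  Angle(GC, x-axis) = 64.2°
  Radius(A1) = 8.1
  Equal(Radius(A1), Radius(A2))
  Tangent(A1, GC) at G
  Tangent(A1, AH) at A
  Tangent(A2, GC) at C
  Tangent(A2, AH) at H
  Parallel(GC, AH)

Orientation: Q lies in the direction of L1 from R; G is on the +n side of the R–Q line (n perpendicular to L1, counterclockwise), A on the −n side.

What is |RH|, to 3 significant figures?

53.1

The slot axis is L1's direction at 64.2°, so u = (cos 64.2°, sin 64.2°) = (0.435, 0.900) and n = (−sin 64.2°, cos 64.2°) = (-0.900, 0.435). R is at the origin and Q lies 52.5 along u from R, so Q = 52.5·u = (22.8, 47.3). Tangency of A1 to both parallel lines with radius 8.1 puts G and A at R ± 8.1·n: G = (-7.29, 3.53), A = (7.29, -3.53). Equal radii place C and H the same way about Q: C = Q + 8.1·n = (15.6, 50.8), H = Q − 8.1·n = (30.1, 43.7). Then |RH| = |H − R| = 53.1.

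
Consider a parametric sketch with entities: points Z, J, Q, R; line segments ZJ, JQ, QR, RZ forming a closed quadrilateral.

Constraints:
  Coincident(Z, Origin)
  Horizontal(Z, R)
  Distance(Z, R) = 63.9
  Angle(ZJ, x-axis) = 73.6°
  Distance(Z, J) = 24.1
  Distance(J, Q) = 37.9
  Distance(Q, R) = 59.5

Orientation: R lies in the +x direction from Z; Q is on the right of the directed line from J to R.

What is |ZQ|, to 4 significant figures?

16.05

Z is at the origin; Z and R share the same y with |ZR| = 63.9 and R in +x, so R = (63.9, 0). ZJ runs at 73.6° with |ZJ| = 24.1, so J = (6.804, 23.12). Q is determined by |JQ| = 37.9 and |QR| = 59.5 together: it lies at the intersection of circle(J, 37.9) and circle(R, 59.5). With |JR| = 61.60, the foot of the radical line on JR is 13.72 from J and the perpendicular offset is √(37.9² − 13.72²) = 35.33. Taking the right-of-JR solution: Q = (6.264, -14.78).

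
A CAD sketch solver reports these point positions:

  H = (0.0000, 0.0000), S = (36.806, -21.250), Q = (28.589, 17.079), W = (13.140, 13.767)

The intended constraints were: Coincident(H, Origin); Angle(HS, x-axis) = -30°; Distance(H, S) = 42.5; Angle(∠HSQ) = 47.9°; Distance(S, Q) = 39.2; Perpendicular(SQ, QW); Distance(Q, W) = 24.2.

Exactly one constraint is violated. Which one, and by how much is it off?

Distance(Q, W) = 24.2 — off by 8.40.

H = (0.00, 0.00) ✓; HS at -30.00° ✓; |HS| = 42.50 ✓; ∠HSQ = 47.90° ✓; |SQ| = 39.20 ✓; ∠(SQ, QW) = 90.00° ✓; |QW| = 15.80 ✗.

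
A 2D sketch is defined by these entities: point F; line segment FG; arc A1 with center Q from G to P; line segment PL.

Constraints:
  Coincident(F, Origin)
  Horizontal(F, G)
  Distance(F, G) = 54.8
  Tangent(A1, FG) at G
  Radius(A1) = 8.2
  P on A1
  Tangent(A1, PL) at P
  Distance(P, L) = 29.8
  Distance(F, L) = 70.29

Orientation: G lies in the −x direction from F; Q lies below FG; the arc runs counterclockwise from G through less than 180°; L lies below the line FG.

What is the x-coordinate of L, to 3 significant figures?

-58.6

Checks: |QP| = 8.200 ✓; ∠(QP, PL) = 90.00° ✓; |PL| = 29.80 ✓; |FL| = 70.29 ✓.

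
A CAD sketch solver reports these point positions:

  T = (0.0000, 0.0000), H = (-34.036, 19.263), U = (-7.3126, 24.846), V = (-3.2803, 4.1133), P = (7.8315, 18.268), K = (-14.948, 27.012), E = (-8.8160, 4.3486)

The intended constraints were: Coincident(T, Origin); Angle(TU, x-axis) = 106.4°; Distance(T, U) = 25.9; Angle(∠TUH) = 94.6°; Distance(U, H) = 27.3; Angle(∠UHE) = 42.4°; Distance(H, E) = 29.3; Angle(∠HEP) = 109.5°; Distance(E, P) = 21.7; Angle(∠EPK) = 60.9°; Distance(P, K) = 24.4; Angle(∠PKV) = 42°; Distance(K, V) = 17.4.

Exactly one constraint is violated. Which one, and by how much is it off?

Distance(K, V) = 17.4 — off by 8.30.

T = (0.00, 0.00) ✓; TU at 106.4° ✓; |TU| = 25.90 ✓; ∠TUH = 94.60° ✓; |UH| = 27.30 ✓; ∠UHE = 42.40° ✓; |HE| = 29.30 ✓; ∠HEP = 109.5° ✓; |EP| = 21.70 ✓; ∠EPK = 60.90° ✓; |PK| = 24.40 ✓; ∠PKV = 42.00° ✓; |KV| = 25.70 ✗.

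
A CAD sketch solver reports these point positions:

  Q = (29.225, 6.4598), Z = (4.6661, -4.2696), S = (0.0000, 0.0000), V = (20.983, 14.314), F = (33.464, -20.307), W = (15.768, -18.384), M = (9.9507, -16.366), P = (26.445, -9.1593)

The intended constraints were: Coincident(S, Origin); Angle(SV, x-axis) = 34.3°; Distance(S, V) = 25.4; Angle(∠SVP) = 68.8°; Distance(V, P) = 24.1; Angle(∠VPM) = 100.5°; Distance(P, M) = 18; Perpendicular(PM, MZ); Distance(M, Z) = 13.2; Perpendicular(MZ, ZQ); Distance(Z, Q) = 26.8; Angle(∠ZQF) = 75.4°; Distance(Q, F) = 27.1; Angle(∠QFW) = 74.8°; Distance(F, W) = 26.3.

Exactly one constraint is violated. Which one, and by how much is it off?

Distance(F, W) = 26.3 — off by 8.50.

S = (0.00, 0.00) ✓; SV at 34.30° ✓; |SV| = 25.40 ✓; ∠SVP = 68.80° ✓; |VP| = 24.10 ✓; ∠VPM = 100.5° ✓; |PM| = 18.00 ✓; ∠(PM, MZ) = 90.00° ✓; |MZ| = 13.20 ✓; ∠(MZ, ZQ) = 90.00° ✓; |ZQ| = 26.80 ✓; ∠ZQF = 75.40° ✓; |QF| = 27.10 ✓; ∠QFW = 74.80° ✓; |FW| = 17.80 ✗.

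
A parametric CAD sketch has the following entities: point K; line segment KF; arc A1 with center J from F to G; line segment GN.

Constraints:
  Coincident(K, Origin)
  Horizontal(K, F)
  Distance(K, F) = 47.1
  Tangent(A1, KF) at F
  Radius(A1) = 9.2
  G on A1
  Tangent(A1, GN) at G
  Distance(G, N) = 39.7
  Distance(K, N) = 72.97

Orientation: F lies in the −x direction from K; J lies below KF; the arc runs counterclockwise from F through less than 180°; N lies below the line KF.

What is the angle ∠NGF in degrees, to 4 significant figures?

133.1°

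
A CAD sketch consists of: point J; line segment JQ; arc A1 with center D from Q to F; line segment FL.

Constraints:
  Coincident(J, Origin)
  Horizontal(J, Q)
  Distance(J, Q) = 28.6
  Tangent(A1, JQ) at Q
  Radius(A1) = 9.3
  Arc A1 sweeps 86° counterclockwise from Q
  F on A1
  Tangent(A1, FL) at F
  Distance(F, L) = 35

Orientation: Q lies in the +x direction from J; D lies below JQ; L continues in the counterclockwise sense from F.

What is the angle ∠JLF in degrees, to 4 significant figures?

25.18°

On A1, Q sits at bearing 90° from D; an 86° counterclockwise sweep puts F at bearing 176°, so F = D + 9.3·(cos 176°, sin 176°) = (19.32, -8.651). A1 meets FL tangentially, so DF is at right angles to FL, so FL runs along (−sin 176°, cos 176°); with |FL| = 35.0, L = (16.88, -43.57). Then cos ∠JLF = LJ·LF / (|LJ||LF|), giving 25.18°.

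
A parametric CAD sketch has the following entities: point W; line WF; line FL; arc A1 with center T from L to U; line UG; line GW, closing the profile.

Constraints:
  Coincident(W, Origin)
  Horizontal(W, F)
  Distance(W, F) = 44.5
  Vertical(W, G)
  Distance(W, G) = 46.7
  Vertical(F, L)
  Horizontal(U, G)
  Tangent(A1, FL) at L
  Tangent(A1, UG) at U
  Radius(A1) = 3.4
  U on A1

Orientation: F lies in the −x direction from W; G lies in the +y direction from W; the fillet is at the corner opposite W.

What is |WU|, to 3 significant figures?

62.2

W is at the origin; W and F share the same y with |WF| = 44.5 and F on the −x side, so F = (-44.5, 0.00). WG is vertical with |WG| = 46.7 and G on the +y side, so G = (0.00, 46.7). The virtual corner opposite W is at (-44.5, 46.7). Since A1 is tangent to FL there, TL ⟂ FL and tangency of A1 to UG means the radius TU is perpendicular to UG, with radius 3.4, so the center T sits 3.4 in from both sides at T = (-41.1, 43.3). That places the tangent points at L = (-44.5, 43.3) on FL and U = (-41.1, 46.7) on UG. Then |WU| = |U − W| = 62.2.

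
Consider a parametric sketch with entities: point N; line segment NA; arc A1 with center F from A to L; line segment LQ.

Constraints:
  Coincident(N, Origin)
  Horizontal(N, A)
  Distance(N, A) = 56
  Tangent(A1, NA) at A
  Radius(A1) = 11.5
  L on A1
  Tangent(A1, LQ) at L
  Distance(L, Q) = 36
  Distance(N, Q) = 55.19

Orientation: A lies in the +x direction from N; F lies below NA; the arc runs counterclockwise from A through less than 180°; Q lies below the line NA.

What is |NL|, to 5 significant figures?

45.718

N is at the origin; NA is horizontal with |NA| = 56.0 and A on the +x side, so A = (56.000, 0.0000). Since A1 is tangent to NA there, FA ⟂ NA, so F = A + (0, -11.5) = (56.000, -11.500). Since FL ⟂ LQ (tangency), |FQ| = √(11.5² + 36.0²) = 37.792 regardless of where L sits on A1. So Q lies on both circle(N, 55.19) and circle(F, 37.792); the below-NA intersection is Q = (34.833, -42.809). L is the foot of the tangent from Q: L = (44.965, -8.2636).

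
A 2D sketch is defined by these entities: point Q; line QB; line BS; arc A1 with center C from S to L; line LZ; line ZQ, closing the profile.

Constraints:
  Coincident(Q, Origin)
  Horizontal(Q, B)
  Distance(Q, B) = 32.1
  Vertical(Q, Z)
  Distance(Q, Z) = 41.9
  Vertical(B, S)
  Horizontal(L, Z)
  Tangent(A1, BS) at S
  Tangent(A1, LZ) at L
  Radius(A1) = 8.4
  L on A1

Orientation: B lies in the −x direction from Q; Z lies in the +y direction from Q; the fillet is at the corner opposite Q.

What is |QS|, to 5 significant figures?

46.397

The virtual corner opposite Q is at (-32.100, 41.900). A1 meets BS tangentially, so CS is at right angles to BS and since A1 is tangent to LZ there, CL ⟂ LZ, with radius 8.4, so the center C sits 8.4 in from both sides at C = (-23.700, 33.500). That places the tangent points at S = (-32.100, 33.500) on BS and L = (-23.700, 41.900) on LZ. Then |QS| = |S − Q| = 46.397.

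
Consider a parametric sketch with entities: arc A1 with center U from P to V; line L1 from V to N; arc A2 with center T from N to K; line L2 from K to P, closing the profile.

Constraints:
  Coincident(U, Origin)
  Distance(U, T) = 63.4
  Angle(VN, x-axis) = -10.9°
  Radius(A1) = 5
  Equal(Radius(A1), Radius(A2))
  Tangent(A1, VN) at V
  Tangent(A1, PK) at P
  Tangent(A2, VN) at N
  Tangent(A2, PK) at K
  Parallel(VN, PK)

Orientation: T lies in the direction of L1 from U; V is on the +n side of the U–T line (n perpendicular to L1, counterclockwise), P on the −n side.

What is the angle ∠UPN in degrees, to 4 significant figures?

81.04°

The slot axis is L1's direction at -10.9°, so u = (cos -10.9°, sin -10.9°) = (0.9820, -0.1891) and n = (−sin -10.9°, cos -10.9°) = (0.1891, 0.9820). U is at the origin and T lies 63.4 along u from U, so T = 63.4·u = (62.26, -11.99). Tangency of A1 to both parallel lines with radius 5.0 puts V and P at U ± 5.0·n: V = (0.9455, 4.910), P = (-0.9455, -4.910). Equal radii place N and K the same way about T: N = T + 5.0·n = (63.20, -7.079), K = T − 5.0·n = (61.31, -16.90). Then cos ∠UPN = PU·PN / (|PU||PN|), giving 81.04°.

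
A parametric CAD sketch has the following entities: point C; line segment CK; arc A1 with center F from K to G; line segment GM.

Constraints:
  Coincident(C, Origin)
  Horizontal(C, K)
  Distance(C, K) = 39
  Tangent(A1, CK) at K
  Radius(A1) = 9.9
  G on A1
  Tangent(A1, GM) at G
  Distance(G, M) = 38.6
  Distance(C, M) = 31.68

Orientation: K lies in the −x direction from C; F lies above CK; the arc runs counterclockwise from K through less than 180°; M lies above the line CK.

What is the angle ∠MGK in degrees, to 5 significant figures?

156.63°

Checks: |FG| = 9.900 ✓; ∠(FG, GM) = 90.00° ✓; |GM| = 38.60 ✓; |CM| = 31.68 ✓.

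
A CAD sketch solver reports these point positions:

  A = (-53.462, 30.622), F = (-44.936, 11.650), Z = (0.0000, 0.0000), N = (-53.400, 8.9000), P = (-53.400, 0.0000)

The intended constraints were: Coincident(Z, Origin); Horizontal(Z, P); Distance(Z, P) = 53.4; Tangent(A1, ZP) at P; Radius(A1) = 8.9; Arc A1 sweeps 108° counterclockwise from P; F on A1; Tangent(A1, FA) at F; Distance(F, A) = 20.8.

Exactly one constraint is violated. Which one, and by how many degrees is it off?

Tangent(A1, FA) at F — off by 6.20°.

Z = (0.00, 0.00) ✓; Z.y = 0.00, P.y = 0.00 ✓; |ZP| = 53.40 ✓; ∠(NP, PZ) = 90.00° ✓; |NP| = 8.900 ✓; bearing(N→F) − bearing(N→P) = 108.0° ✓; |NF| = 8.900 ✓; ∠(NF, FA) = 83.80° ✗; |FA| = 20.80 ✓.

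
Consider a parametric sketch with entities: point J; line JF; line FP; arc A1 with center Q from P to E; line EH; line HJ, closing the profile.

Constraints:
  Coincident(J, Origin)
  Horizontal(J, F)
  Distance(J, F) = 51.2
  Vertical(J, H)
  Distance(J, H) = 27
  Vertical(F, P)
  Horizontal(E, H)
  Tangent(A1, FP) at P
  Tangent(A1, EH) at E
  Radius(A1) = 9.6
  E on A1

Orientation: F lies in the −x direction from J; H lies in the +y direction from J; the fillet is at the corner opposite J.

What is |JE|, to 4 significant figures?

49.59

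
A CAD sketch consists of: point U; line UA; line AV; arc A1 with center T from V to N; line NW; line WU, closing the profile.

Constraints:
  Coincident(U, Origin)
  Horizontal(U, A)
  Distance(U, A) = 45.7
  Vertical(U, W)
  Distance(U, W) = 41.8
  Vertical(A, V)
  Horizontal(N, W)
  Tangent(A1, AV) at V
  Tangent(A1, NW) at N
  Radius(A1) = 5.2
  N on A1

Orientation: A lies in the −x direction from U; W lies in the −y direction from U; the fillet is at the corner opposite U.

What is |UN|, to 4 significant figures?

58.20

U is at the origin; U and A share the same y with |UA| = 45.7 and A on the −x side, so A = (-45.70, 0.000). U and W share the same x with |UW| = 41.8 and W on the −y side, so W = (0.000, -41.80). The virtual corner opposite U is at (-45.70, -41.80). The tangent condition forces TV to be normal to AV and since A1 is tangent to NW there, TN ⟂ NW, with radius 5.2, so the center T sits 5.2 in from both sides at T = (-40.50, -36.60). That places the tangent points at V = (-45.70, -36.60) on AV and N = (-40.50, -41.80) on NW. Then |UN| = |N − U| = 58.20.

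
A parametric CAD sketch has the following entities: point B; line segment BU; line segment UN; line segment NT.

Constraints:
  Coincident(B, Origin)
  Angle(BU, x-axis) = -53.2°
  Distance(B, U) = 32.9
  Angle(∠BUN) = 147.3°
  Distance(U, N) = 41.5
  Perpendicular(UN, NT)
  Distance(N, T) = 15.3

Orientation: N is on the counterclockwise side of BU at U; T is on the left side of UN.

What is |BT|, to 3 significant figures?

69.2

∠BUN = 147.3°, so UN runs at -53.2° + (180° − 147.3°) = -20.5° from the x-axis; with |UN| = 41.5, N = U + 41.5·(cos -20.5°, sin -20.5°) = (58.6, -40.9). The perpendicularity gives NT at right angles to UN; with |NT| = 15.3 on the left of UN, T = N + 15.3·(0.350, 0.937) = (63.9, -26.5). Then |BT| = |T − B| = 69.2.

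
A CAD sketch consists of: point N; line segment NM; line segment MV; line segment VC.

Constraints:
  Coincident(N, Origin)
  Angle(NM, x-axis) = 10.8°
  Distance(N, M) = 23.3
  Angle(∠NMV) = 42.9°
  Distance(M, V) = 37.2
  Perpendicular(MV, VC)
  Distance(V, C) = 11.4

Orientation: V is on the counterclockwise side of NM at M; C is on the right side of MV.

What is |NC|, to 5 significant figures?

33.889

N is at the origin; NM runs at 10.8° with length 23.3, so M = 23.3·(cos 10.8°, sin 10.8°) = (22.887, 4.3660). ∠NMV = 42.9°, so MV runs at 10.8° + (180° − 42.9°) = 147.90° from the x-axis; with |MV| = 37.2, V = M + 37.2·(cos 147.90°, sin 147.90°) = (-8.6256, 24.134). The perpendicularity gives VC at right angles to MV; with |VC| = 11.4 on the right of MV, C = V + 11.4·(0.53140, 0.84712) = (-2.5677, 33.791). Then |NC| = |C − N| = 33.889.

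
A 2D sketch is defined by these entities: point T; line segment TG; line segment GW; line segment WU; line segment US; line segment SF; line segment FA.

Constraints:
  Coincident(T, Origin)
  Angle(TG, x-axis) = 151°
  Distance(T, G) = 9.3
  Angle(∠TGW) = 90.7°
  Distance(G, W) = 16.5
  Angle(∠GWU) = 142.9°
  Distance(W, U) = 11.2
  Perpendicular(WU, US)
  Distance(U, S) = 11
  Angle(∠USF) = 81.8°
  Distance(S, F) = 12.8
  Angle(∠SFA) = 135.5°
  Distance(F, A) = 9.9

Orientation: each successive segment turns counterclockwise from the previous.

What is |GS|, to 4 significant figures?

24.38

T is at the origin; TG runs at 151.0° with length 9.3, so G = (-8.134, 4.509). ∠TGW = 90.7° gives GW at -119.7° from the x-axis; with |GW| = 16.5, W = (-16.31, -9.824). ∠GWU = 142.9° gives WU at -82.60° from the x-axis; with |WU| = 11.2, U = (-14.87, -20.93). WU ⟂ US, so US runs at 7.400°; with |US| = 11.0, S = (-3.958, -19.51). Then |GS| = |S − G| = 24.38.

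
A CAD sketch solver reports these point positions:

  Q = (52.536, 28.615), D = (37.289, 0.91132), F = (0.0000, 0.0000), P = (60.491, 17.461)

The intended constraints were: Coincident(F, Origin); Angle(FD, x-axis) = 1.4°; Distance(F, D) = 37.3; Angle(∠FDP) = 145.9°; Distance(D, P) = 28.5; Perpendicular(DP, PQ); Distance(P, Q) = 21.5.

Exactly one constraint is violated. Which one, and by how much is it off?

Distance(P, Q) = 21.5 — off by 7.80.

F = (0.00, 0.00) ✓; FD at 1.400° ✓; |FD| = 37.30 ✓; ∠FDP = 145.9° ✓; |DP| = 28.50 ✓; ∠(DP, PQ) = 90.00° ✓; |PQ| = 13.70 ✗.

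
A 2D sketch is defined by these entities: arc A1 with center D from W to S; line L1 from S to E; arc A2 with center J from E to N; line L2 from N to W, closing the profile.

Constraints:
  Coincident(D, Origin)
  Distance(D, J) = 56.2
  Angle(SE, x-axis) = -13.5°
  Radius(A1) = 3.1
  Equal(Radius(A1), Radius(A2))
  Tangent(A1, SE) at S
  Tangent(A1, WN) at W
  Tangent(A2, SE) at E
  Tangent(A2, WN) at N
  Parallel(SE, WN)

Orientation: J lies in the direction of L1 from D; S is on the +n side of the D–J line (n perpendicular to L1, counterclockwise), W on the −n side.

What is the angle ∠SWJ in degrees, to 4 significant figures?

86.84°

The slot axis is L1's direction at -13.5°, so u = (cos -13.5°, sin -13.5°) = (0.9724, -0.2334) and n = (−sin -13.5°, cos -13.5°) = (0.2334, 0.9724). D is at the origin and J lies 56.2 along u from D, so J = 56.2·u = (54.65, -13.12). Tangency of A1 to both parallel lines with radius 3.1 puts S and W at D ± 3.1·n: S = (0.7237, 3.014), W = (-0.7237, -3.014). Then cos ∠SWJ = WS·WJ / (|WS||WJ|), giving 86.84°.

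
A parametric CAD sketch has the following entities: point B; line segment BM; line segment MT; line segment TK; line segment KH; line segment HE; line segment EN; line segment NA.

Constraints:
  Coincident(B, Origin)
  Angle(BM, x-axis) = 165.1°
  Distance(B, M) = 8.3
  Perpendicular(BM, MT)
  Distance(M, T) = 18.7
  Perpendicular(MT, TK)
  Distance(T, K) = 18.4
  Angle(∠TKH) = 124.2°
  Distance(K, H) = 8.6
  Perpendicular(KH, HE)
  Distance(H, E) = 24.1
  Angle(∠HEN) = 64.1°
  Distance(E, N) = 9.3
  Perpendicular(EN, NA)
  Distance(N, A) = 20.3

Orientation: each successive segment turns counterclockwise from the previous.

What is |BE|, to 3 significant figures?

5.37

B is at the origin; BM runs at 165.1° with length 8.3, so M = (-8.02, 2.13). BM is perpendicular to MT, so MT runs at -105°; with |MT| = 18.7, T = (-12.8, -15.9). MT is perpendicular to TK, so TK runs at -14.9°; with |TK| = 18.4, K = (4.95, -20.7). ∠TKH = 124.2° gives KH at 40.9° from the x-axis; with |KH| = 8.6, H = (11.5, -15.0). KH is perpendicular to HE, so HE runs at 131°; with |HE| = 24.1, E = (-4.33, 3.18). Then |BE| = |E − B| = 5.37.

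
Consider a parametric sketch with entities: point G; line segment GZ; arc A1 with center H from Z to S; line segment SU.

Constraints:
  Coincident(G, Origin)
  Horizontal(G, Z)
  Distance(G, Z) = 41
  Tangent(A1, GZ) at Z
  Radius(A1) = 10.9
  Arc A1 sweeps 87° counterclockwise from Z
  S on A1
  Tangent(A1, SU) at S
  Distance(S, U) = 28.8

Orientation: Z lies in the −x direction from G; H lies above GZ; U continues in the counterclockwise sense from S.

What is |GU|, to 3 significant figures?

48.4

G is at the origin; GZ is horizontal with |GZ| = 41.0 and Z on the −x side, so Z = (-41.0, 0.00). The tangent condition forces HZ to be normal to GZ, so H = Z + (0, 10.9) = (-41.0, 10.9). On A1, Z sits at bearing -90° from H; an 87° counterclockwise sweep puts S at bearing -3°, so S = H + 10.9·(cos -3°, sin -3°) = (-30.1, 10.3). A1 meets SU tangentially, so HS is at right angles to SU, so SU runs along (−sin -3°, cos -3°); with |SU| = 28.8, U = (-28.6, 39.1). Then |GU| = |U − G| = 48.4.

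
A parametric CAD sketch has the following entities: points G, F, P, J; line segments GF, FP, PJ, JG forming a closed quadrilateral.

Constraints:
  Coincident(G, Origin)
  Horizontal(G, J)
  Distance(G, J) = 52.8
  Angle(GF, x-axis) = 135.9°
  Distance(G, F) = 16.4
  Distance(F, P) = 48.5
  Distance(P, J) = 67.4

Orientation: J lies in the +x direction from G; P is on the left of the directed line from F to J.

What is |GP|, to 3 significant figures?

55.0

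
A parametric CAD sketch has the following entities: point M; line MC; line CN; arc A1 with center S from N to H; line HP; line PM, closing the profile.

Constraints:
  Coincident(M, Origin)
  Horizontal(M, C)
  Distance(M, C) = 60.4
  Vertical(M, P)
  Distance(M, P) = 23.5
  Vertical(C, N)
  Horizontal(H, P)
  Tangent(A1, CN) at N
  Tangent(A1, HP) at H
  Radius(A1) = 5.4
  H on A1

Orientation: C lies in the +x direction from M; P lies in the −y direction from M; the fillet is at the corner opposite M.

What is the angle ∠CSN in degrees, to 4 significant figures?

73.39°

The virtual corner opposite M is at (60.40, -23.50). Since A1 is tangent to CN there, SN ⟂ CN and tangency of A1 to HP means the radius SH is perpendicular to HP, with radius 5.4, so the center S sits 5.4 in from both sides at S = (55.00, -18.10). That places the tangent points at N = (60.40, -18.10) on CN and H = (55.00, -23.50) on HP. Then cos ∠CSN = SC·SN / (|SC||SN|), giving 73.39°.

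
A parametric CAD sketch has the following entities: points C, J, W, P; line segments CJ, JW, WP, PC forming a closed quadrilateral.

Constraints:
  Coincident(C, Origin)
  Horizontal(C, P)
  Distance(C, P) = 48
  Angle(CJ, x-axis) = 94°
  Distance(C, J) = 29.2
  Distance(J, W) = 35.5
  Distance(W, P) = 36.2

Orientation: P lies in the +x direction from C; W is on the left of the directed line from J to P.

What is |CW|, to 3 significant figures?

46.9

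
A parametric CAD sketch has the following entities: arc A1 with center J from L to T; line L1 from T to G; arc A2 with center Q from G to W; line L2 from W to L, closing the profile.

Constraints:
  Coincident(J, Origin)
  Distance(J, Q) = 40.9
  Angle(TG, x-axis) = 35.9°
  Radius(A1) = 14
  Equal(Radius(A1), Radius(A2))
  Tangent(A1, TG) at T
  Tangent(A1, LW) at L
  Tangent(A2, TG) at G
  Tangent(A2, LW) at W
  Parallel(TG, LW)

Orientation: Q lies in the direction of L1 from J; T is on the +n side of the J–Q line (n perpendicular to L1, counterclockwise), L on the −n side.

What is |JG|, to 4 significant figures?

43.23

The slot axis is L1's direction at 35.9°, so u = (cos 35.9°, sin 35.9°) = (0.8100, 0.5864) and n = (−sin 35.9°, cos 35.9°) = (-0.5864, 0.8100). J is at the origin and Q lies 40.9 along u from J, so Q = 40.9·u = (33.13, 23.98). Tangency of A1 to both parallel lines with radius 14.0 puts T and L at J ± 14.0·n: T = (-8.209, 11.34), L = (8.209, -11.34). Equal radii place G and W the same way about Q: G = Q + 14.0·n = (24.92, 35.32), W = Q − 14.0·n = (41.34, 12.64). Then |JG| = |G − J| = 43.23.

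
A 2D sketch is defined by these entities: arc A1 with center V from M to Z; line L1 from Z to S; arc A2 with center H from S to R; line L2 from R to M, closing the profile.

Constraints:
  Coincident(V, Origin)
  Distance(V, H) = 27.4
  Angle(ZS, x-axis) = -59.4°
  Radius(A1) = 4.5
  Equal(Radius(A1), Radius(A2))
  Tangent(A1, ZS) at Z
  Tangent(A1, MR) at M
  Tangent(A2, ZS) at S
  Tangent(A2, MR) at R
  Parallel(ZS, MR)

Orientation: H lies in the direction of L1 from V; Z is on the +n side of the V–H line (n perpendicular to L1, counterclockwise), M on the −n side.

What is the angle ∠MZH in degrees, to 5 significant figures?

80.673°

The slot axis is L1's direction at -59.4°, so u = (cos -59.4°, sin -59.4°) = (0.50904, -0.86074) and n = (−sin -59.4°, cos -59.4°) = (0.86074, 0.50904). V is at the origin and H lies 27.4 along u from V, so H = 27.4·u = (13.948, -23.584). Tangency of A1 to both parallel lines with radius 4.5 puts Z and M at V ± 4.5·n: Z = (3.8733, 2.2907), M = (-3.8733, -2.2907). Then cos ∠MZH = ZM·ZH / (|ZM||ZH|), giving 80.673°.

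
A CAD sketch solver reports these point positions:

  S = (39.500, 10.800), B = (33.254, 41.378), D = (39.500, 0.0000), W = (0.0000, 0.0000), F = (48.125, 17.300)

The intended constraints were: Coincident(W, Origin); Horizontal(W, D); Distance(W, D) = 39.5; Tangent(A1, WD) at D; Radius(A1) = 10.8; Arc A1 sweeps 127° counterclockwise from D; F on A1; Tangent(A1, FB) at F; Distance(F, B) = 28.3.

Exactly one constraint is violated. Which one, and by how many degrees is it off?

Tangent(A1, FB) at F — off by 5.30°.

W = (0.00, 0.00) ✓; W.y = 0.00, D.y = 0.00 ✓; |WD| = 39.50 ✓; ∠(SD, DW) = 90.00° ✓; |SD| = 10.80 ✓; bearing(S→F) − bearing(S→D) = 127.0° ✓; |SF| = 10.80 ✓; ∠(SF, FB) = 95.30° ✗; |FB| = 28.30 ✓.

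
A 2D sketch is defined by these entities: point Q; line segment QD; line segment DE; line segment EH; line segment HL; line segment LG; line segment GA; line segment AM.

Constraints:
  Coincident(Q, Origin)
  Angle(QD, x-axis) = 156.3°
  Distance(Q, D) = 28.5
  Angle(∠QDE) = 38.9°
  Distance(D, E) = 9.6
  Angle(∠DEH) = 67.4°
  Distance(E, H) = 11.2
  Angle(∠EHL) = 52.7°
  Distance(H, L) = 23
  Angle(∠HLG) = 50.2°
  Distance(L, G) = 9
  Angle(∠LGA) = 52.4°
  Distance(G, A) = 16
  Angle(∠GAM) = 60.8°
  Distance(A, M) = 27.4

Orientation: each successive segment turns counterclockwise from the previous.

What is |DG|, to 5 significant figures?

8.4620

Q is at the origin; QD runs at 156.3° with length 28.5, so D = (-26.096, 11.456). ∠QDE = 38.9° gives DE at -62.600° from the x-axis; with |DE| = 9.6, E = (-21.678, 2.9325). ∠DEH = 67.4° gives EH at 50.000° from the x-axis; with |EH| = 11.2, H = (-14.479, 11.512). ∠EHL = 52.7° gives HL at 177.30° from the x-axis; with |HL| = 23.0, L = (-37.454, 12.596). ∠HLG = 50.2° gives LG at -52.900° from the x-axis; with |LG| = 9.0, G = (-32.025, 5.4174). Then |DG| = |G − D| = 8.4620.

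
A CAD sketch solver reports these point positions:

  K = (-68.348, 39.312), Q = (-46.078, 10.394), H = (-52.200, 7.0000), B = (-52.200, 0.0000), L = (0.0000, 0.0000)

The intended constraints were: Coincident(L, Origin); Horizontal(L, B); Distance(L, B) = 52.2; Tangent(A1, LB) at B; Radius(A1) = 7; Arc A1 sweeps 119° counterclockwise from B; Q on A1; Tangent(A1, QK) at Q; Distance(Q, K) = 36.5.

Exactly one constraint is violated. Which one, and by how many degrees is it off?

Tangent(A1, QK) at Q — off by 8.60°.

L = (0.00, 0.00) ✓; L.y = 0.00, B.y = 0.00 ✓; |LB| = 52.20 ✓; ∠(HB, BL) = 90.00° ✓; |HB| = 7.000 ✓; bearing(H→Q) − bearing(H→B) = 119.0° ✓; |HQ| = 7.000 ✓; ∠(HQ, QK) = 81.40° ✗; |QK| = 36.50 ✓.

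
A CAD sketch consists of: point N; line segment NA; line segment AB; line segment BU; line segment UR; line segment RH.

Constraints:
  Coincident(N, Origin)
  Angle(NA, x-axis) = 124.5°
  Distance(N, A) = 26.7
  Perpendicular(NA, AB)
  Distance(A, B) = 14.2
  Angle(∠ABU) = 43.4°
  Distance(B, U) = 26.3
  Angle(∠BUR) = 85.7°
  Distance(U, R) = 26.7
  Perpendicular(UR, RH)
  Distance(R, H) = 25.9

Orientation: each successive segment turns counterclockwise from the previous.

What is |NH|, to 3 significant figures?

45.7

N is at the origin; NA runs at 124.5° with length 26.7, so A = (-15.1, 22.0). NA ⟂ AB, so AB runs at -146°; with |AB| = 14.2, B = (-26.8, 14.0). ∠ABU = 43.4° gives BU at -8.90° from the x-axis; with |BU| = 26.3, U = (-0.842, 9.89). ∠BUR = 85.7° gives UR at 85.4° from the x-axis; with |UR| = 26.7, R = (1.30, 36.5). UR ⟂ RH, so RH runs at 175°; with |RH| = 25.9, H = (-24.5, 38.6). Then |NH| = |H − N| = 45.7.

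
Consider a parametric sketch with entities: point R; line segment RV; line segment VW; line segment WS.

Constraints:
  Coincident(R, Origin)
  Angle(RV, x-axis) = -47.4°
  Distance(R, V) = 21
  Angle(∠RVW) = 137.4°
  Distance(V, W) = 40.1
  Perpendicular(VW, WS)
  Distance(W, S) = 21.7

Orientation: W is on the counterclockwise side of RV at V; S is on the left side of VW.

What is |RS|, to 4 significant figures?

56.06

R is at the origin; RV runs at -47.4° with length 21.0, so V = 21.0·(cos -47.4°, sin -47.4°) = (14.21, -15.46). ∠RVW = 137.4°, so VW runs at -47.4° + (180° − 137.4°) = -4.800° from the x-axis; with |VW| = 40.1, W = V + 40.1·(cos -4.800°, sin -4.800°) = (54.17, -18.81). VW is perpendicular to WS; with |WS| = 21.7 on the left of VW, S = W + 21.7·(0.08368, 0.9965) = (55.99, 2.810). Then |RS| = |S − R| = 56.06.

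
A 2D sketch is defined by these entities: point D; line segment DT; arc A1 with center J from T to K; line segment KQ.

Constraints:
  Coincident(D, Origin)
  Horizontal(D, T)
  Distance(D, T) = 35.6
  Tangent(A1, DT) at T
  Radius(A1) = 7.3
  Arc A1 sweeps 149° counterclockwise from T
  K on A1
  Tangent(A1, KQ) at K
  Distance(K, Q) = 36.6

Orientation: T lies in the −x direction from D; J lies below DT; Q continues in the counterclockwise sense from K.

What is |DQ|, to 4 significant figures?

33.38

D is at the origin; DT is horizontal with |DT| = 35.6 and T on the −x side, so T = (-35.60, 0.000). Tangency of A1 to DT means the radius JT is perpendicular to DT, so J = T + (0, -7.3) = (-35.60, -7.300). On A1, T sits at bearing 90° from J; a 149° counterclockwise sweep puts K at bearing 239°, so K = J + 7.3·(cos 239°, sin 239°) = (-39.36, -13.56). Since A1 is tangent to KQ there, JK ⟂ KQ, so KQ runs along (−sin 239°, cos 239°); with |KQ| = 36.6, Q = (-7.987, -32.41). Then |DQ| = |Q − D| = 33.38.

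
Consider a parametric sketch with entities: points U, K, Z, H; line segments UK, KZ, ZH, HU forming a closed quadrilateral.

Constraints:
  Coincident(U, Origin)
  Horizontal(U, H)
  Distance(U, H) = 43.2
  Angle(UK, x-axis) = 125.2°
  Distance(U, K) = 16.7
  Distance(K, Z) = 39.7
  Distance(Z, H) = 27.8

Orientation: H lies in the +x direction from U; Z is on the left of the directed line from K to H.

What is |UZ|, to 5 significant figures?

37.307

Checks: |KZ| = 39.70 ✓; |ZH| = 27.80 ✓.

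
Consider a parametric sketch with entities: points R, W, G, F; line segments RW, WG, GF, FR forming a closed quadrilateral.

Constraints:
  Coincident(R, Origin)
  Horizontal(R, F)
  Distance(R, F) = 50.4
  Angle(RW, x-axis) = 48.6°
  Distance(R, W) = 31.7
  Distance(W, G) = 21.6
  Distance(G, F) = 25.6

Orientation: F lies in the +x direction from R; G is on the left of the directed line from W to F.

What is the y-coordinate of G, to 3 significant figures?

24.4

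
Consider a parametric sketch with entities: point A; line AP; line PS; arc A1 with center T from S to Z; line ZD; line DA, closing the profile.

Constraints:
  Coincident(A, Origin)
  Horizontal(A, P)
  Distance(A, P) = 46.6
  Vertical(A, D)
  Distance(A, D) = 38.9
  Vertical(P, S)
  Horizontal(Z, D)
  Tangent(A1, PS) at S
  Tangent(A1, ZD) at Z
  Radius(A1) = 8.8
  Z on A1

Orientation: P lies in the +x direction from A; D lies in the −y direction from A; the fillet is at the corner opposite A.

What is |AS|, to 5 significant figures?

55.476

A is at the origin; AP is horizontal with |AP| = 46.6 and P on the +x side, so P = (46.600, 0.0000). A and D share the same x with |AD| = 38.9 and D on the −y side, so D = (0.0000, -38.900). The virtual corner opposite A is at (46.600, -38.900). Since A1 is tangent to PS there, TS ⟂ PS and tangency of A1 to ZD means the radius TZ is perpendicular to ZD, with radius 8.8, so the center T sits 8.8 in from both sides at T = (37.800, -30.100). That places the tangent points at S = (46.600, -30.100) on PS and Z = (37.800, -38.900) on ZD. Then |AS| = |S − A| = 55.476.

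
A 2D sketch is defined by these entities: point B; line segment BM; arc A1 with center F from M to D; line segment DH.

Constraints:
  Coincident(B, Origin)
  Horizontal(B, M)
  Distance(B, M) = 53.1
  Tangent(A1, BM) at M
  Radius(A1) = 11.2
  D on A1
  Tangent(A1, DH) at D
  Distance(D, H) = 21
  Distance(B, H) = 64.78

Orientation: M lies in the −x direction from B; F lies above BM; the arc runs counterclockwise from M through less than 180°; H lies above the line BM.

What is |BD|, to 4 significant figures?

46.78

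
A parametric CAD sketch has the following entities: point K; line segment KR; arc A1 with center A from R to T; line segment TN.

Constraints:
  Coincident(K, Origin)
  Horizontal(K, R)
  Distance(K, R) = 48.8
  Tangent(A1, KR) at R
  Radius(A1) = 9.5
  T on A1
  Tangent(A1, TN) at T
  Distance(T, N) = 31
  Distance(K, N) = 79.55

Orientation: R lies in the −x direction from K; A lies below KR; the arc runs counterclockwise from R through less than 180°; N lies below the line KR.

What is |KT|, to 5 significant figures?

56.990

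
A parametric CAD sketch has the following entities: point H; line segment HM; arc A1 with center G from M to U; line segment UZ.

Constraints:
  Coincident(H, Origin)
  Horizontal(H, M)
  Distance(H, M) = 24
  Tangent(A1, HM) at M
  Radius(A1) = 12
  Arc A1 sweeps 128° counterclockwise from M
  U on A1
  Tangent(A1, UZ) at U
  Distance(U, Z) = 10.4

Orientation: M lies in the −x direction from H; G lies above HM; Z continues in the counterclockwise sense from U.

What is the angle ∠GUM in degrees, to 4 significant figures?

26.00°

The tangent condition forces GM to be normal to HM, so G = M + (0, 12) = (-24.00, 12.00). On A1, M sits at bearing -90° from G; a 128° counterclockwise sweep puts U at bearing 38°, so U = G + 12.0·(cos 38°, sin 38°) = (-14.54, 19.39). Then cos ∠GUM = UG·UM / (|UG||UM|), giving 26.00°.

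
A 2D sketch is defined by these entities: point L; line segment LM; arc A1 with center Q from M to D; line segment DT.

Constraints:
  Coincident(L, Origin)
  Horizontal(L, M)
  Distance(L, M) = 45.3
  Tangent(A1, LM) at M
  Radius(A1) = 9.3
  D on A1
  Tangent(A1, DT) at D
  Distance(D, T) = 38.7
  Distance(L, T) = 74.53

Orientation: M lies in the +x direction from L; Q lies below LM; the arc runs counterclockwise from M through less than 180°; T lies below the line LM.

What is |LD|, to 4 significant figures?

40.00

Checks: |LM| = 45.30 ✓; ∠(QM, ML) = 90.00° ✓; |QD| = 9.300 ✓; ∠(QD, DT) = 90.00° ✓; |DT| = 38.70 ✓; |LT| = 74.53 ✓.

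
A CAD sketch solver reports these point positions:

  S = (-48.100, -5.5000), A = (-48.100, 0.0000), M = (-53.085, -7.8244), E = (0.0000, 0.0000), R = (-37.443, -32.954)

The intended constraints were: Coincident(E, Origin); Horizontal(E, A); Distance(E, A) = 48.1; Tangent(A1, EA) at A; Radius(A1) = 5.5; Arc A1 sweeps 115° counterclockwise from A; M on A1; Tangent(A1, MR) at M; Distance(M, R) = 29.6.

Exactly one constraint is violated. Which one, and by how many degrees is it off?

Tangent(A1, MR) at M — off by 6.90°.

E = (0.00, 0.00) ✓; E.y = 0.00, A.y = 0.00 ✓; |EA| = 48.10 ✓; ∠(SA, AE) = 90.00° ✓; |SA| = 5.500 ✓; bearing(S→M) − bearing(S→A) = 115.0° ✓; |SM| = 5.500 ✓; ∠(SM, MR) = 83.10° ✗; |MR| = 29.60 ✓.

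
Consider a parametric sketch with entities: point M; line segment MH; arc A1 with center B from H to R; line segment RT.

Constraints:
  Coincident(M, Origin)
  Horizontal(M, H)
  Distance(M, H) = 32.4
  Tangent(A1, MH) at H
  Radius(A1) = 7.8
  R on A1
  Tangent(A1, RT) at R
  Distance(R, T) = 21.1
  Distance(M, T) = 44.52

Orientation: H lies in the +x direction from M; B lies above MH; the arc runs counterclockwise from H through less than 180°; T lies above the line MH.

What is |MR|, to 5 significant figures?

41.089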